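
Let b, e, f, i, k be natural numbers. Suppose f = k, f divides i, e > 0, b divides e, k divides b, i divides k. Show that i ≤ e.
Because f = k and f divides i, k divides i. i divides k, so k = i. k divides b and b divides e, thus k divides e. e > 0, so k ≤ e. From k = i, i ≤ e.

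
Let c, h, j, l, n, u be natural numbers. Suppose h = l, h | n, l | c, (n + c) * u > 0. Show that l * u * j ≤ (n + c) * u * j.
From h = l and h | n, l | n. Since l | c, l | n + c. Then l * u | (n + c) * u. (n + c) * u > 0, so l * u ≤ (n + c) * u. Then l * u * j ≤ (n + c) * u * j.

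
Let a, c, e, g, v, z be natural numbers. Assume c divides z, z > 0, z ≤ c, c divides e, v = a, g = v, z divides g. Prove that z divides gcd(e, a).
Since c divides z and z > 0, c ≤ z. Since z ≤ c, c = z. c divides e, so z divides e. g = v and z divides g, therefore z divides v. Since v = a, z divides a. z divides e, so z divides gcd(e, a).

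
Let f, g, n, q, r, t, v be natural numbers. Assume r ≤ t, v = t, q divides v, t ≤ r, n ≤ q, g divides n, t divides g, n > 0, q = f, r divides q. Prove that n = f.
r ≤ t and t ≤ r, thus r = t. Because r divides q, t divides q. v = t and q divides v, therefore q divides t. t divides q, so t = q. t divides g and g divides n, therefore t divides n. Since n > 0, t ≤ n. Because t = q, q ≤ n. Because n ≤ q, n = q. From q = f, n = f.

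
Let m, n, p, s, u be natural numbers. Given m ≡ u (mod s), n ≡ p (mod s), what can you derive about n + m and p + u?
n + m ≡ p + u (mod s)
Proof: n ≡ p (mod s) and m ≡ u (mod s). By adding congruences, n + m ≡ p + u (mod s).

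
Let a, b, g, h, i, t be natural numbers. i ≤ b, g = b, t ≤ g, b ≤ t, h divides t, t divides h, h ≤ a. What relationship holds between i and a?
i ≤ a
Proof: Because g = b and t ≤ g, t ≤ b. Because b ≤ t, t = b. h divides t and t divides h, therefore h = t. h ≤ a, so t ≤ a. t = b, so b ≤ a. i ≤ b, so i ≤ a.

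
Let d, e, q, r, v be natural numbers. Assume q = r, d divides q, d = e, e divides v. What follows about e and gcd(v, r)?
e divides gcd(v, r)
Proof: q = r and d divides q, so d divides r. d = e, so e divides r. e divides v, so e divides gcd(v, r).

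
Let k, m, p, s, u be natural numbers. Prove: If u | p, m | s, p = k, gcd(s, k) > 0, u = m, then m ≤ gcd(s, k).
u = m and u | p, so m | p. p = k, so m | k. Because m | s, m | gcd(s, k). Because gcd(s, k) > 0, m ≤ gcd(s, k).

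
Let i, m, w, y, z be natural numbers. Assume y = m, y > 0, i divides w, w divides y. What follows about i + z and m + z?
i + z ≤ m + z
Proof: Because i divides w and w divides y, i divides y. y > 0, so i ≤ y. y = m, so i ≤ m. Then i + z ≤ m + z.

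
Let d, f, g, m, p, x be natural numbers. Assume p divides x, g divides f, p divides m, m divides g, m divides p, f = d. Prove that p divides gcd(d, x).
From m divides p and p divides m, m = p. Because m divides g and g divides f, m divides f. Since m = p, p divides f. Since f = d, p divides d. Since p divides x, p divides gcd(d, x).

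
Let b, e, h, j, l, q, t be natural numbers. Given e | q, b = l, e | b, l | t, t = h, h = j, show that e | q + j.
Since t = h and h = j, t = j. b = l and e | b, therefore e | l. l | t, so e | t. t = j, so e | j. e | q, so e | q + j.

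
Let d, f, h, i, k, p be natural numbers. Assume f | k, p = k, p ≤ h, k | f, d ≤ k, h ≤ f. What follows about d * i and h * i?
d * i ≤ h * i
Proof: p = k and p ≤ h, hence k ≤ h. f | k and k | f, hence f = k. Since h ≤ f, h ≤ k. Because k ≤ h, k = h. d ≤ k, so d ≤ h. Then d * i ≤ h * i.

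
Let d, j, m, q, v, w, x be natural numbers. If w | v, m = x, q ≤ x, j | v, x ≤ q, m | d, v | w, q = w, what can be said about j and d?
j | d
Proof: v | w and w | v, therefore v = w. Since j | v, j | w. x ≤ q and q ≤ x, thus x = q. m = x, so m = q. m | d, so q | d. q = w, so w | d. Since j | w, j | d.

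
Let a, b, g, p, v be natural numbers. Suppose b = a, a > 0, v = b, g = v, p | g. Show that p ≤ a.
g = v and v = b, hence g = b. p | g, so p | b. b = a, so p | a. a > 0, so p ≤ a.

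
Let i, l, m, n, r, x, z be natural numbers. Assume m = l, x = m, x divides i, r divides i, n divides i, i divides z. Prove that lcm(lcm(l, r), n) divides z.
From x = m and x divides i, m divides i. m = l, so l divides i. r divides i, so lcm(l, r) divides i. n divides i, so lcm(lcm(l, r), n) divides i. Because i divides z, lcm(lcm(l, r), n) divides z.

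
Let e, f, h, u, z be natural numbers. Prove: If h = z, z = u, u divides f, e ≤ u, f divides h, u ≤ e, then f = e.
From h = z and z = u, h = u. f divides h, so f divides u. u divides f, so f = u. Since u ≤ e and e ≤ u, u = e. f = u, so f = e.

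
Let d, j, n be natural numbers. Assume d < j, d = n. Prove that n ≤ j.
d = n and d < j, so n < j. Then n ≤ j.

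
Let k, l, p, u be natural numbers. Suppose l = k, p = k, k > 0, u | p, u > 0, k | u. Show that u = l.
Since k | u and u > 0, k ≤ u. From p = k and u | p, u | k. From k > 0, u ≤ k. From k ≤ u, k = u. l = k, so l = u. Then u = l.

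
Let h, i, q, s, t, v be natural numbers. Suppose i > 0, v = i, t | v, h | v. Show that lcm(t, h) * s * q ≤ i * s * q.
t | v and h | v, therefore lcm(t, h) | v. Since v = i, lcm(t, h) | i. i > 0, so lcm(t, h) ≤ i. Then lcm(t, h) * s ≤ i * s. Then lcm(t, h) * s * q ≤ i * s * q.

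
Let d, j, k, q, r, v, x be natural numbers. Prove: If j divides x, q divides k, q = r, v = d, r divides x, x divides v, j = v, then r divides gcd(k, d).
q = r and q divides k, therefore r divides k. j = v and j divides x, thus v divides x. From x divides v, x = v. v = d, so x = d. Since r divides x, r divides d. Since r divides k, r divides gcd(k, d).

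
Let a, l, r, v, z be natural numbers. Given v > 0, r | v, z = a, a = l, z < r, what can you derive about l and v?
l < v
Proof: z = a and a = l, so z = l. r | v and v > 0, thus r ≤ v. Since z < r, z < v. z = l, so l < v.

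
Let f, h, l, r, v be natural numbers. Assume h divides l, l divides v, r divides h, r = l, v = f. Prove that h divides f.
r = l and r divides h, thus l divides h. Since h divides l, l = h. Since l divides v, h divides v. Since v = f, h divides f.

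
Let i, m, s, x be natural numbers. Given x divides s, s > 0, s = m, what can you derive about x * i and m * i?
x * i ≤ m * i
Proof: From x divides s and s > 0, x ≤ s. s = m, so x ≤ m. By multiplying by a non-negative, x * i ≤ m * i.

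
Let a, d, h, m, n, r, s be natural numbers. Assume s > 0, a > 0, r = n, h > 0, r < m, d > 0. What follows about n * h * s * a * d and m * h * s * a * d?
n * h * s * a * d < m * h * s * a * d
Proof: r = n and r < m, hence n < m. Combined with h > 0, by multiplying by a positive, n * h < m * h. Combining with s > 0, by multiplying by a positive, n * h * s < m * h * s. From a > 0, by multiplying by a positive, n * h * s * a < m * h * s * a. Since d > 0, by multiplying by a positive, n * h * s * a * d < m * h * s * a * d.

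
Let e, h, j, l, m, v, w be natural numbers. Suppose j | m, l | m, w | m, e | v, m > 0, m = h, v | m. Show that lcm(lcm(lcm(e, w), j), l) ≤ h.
e | v and v | m, thus e | m. w | m, so lcm(e, w) | m. j | m, so lcm(lcm(e, w), j) | m. Since l | m, lcm(lcm(lcm(e, w), j), l) | m. m > 0, so lcm(lcm(lcm(e, w), j), l) ≤ m. Since m = h, lcm(lcm(lcm(e, w), j), l) ≤ h.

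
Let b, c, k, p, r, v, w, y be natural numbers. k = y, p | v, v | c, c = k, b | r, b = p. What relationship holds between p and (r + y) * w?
p | (r + y) * w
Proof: b = p and b | r, therefore p | r. Since c = k and k = y, c = y. Since v | c, v | y. From p | v, p | y. Since p | r, p | r + y. Then p | (r + y) * w.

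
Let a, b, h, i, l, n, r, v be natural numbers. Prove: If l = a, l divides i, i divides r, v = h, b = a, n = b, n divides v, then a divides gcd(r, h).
l = a and l divides i, thus a divides i. Since i divides r, a divides r. From n = b and n divides v, b divides v. b = a, so a divides v. v = h, so a divides h. Since a divides r, a divides gcd(r, h).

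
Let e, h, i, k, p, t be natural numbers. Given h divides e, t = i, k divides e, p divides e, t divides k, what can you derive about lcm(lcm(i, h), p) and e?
lcm(lcm(i, h), p) divides e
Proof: t = i and t divides k, so i divides k. k divides e, so i divides e. h divides e, so lcm(i, h) divides e. Since p divides e, lcm(lcm(i, h), p) divides e.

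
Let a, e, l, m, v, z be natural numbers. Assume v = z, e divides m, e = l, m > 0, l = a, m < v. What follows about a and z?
a < z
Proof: e = l and l = a, so e = a. Since e divides m and m > 0, e ≤ m. Since m < v, e < v. Because e = a, a < v. Since v = z, a < z.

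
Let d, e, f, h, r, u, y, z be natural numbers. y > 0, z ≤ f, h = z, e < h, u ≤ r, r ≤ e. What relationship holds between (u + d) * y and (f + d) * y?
(u + d) * y < (f + d) * y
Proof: h = z and e < h, therefore e < z. r ≤ e, so r < z. z ≤ f, so r < f. u ≤ r, so u < f. Then u + d < f + d. Since y > 0, (u + d) * y < (f + d) * y.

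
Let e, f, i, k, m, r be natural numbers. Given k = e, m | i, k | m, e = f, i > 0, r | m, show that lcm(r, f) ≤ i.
k = e and e = f, hence k = f. Since k | m, f | m. Since r | m, lcm(r, f) | m. Since m | i, lcm(r, f) | i. Since i > 0, lcm(r, f) ≤ i.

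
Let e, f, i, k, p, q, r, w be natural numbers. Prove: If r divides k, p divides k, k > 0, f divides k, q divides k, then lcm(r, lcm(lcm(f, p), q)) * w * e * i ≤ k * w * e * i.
f divides k and p divides k, therefore lcm(f, p) divides k. Since q divides k, lcm(lcm(f, p), q) divides k. Because r divides k, lcm(r, lcm(lcm(f, p), q)) divides k. k > 0, so lcm(r, lcm(lcm(f, p), q)) ≤ k. By multiplying by a non-negative, lcm(r, lcm(lcm(f, p), q)) * w ≤ k * w. By multiplying by a non-negative, lcm(r, lcm(lcm(f, p), q)) * w * e ≤ k * w * e. By multiplying by a non-negative, lcm(r, lcm(lcm(f, p), q)) * w * e * i ≤ k * w * e * i.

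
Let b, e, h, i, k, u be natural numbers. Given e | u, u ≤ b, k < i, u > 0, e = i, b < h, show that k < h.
Since e = i and e | u, i | u. Since u > 0, i ≤ u. u ≤ b and b < h, hence u < h. Since i ≤ u, i < h. k < i, so k < h.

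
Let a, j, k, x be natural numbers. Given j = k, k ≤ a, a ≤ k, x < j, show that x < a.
k ≤ a and a ≤ k, thus k = a. Since j = k, j = a. Since x < j, x < a.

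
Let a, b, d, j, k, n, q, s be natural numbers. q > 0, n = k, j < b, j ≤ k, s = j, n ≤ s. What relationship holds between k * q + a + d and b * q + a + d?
k * q + a + d < b * q + a + d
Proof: Since s = j and n ≤ s, n ≤ j. n = k, so k ≤ j. j ≤ k, so j = k. Since j < b, k < b. Since q > 0, by multiplying by a positive, k * q < b * q. Then k * q + a < b * q + a. Then k * q + a + d < b * q + a + d.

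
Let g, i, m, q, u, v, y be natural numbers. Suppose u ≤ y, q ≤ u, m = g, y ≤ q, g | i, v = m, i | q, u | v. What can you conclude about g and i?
g = i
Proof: u ≤ y and y ≤ q, hence u ≤ q. From q ≤ u, u = q. Because v = m and u | v, u | m. m = g, so u | g. Since u = q, q | g. Since i | q, i | g. Since g | i, g = i.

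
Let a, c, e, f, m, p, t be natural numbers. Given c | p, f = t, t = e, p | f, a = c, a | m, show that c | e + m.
Since f = t and t = e, f = e. Because p | f, p | e. Since c | p, c | e. Since a = c and a | m, c | m. From c | e, c | e + m.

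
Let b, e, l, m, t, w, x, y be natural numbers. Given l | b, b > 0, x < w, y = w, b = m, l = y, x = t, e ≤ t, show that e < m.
Because x = t and x < w, t < w. From l = y and l | b, y | b. y = w, so w | b. Since b > 0, w ≤ b. t < w, so t < b. e ≤ t, so e < b. b = m, so e < m.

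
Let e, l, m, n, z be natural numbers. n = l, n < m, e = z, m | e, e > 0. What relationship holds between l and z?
l < z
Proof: n = l and n < m, thus l < m. Because m | e and e > 0, m ≤ e. e = z, so m ≤ z. From l < m, l < z.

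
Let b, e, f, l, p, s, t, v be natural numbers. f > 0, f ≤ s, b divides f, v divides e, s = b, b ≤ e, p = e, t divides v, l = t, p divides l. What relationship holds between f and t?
f ≤ t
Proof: p = e and p divides l, hence e divides l. l = t, so e divides t. Since t divides v and v divides e, t divides e. e divides t, so e = t. b divides f and f > 0, hence b ≤ f. Because s = b and f ≤ s, f ≤ b. From b ≤ f, b = f. Since b ≤ e, f ≤ e. e = t, so f ≤ t.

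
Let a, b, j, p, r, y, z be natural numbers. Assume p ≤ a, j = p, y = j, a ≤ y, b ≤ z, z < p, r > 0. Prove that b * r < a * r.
y = j and a ≤ y, therefore a ≤ j. Since j = p, a ≤ p. p ≤ a, so p = a. From b ≤ z and z < p, b < p. Since p = a, b < a. Since r > 0, by multiplying by a positive, b * r < a * r.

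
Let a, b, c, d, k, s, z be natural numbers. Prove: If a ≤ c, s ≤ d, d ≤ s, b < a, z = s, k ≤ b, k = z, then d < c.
Because s ≤ d and d ≤ s, s = d. k = z and z = s, hence k = s. k ≤ b and b < a, therefore k < a. a ≤ c, so k < c. k = s, so s < c. Since s = d, d < c.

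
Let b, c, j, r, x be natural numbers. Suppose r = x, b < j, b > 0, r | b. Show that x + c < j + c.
From r | b and b > 0, r ≤ b. r = x, so x ≤ b. Since b < j, x < j. Then x + c < j + c.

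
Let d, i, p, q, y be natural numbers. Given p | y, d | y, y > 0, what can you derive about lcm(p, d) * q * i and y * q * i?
lcm(p, d) * q * i ≤ y * q * i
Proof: p | y and d | y, thus lcm(p, d) | y. Since y > 0, lcm(p, d) ≤ y. Then lcm(p, d) * q ≤ y * q. Then lcm(p, d) * q * i ≤ y * q * i.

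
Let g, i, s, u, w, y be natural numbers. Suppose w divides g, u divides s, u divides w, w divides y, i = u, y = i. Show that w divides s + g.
From y = i and i = u, y = u. w divides y, so w divides u. u divides w, so u = w. Since u divides s, w divides s. w divides g, so w divides s + g.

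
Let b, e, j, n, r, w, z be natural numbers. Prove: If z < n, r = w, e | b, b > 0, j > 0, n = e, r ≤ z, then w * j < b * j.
r = w and r ≤ z, so w ≤ z. n = e and z < n, hence z < e. w ≤ z, so w < e. Since e | b and b > 0, e ≤ b. w < e, so w < b. Since j > 0, w * j < b * j.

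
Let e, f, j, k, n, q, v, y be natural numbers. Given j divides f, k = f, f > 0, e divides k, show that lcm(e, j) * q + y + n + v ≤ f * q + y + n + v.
k = f and e divides k, thus e divides f. Since j divides f, lcm(e, j) divides f. f > 0, so lcm(e, j) ≤ f. By multiplying by a non-negative, lcm(e, j) * q ≤ f * q. Then lcm(e, j) * q + y ≤ f * q + y. Then lcm(e, j) * q + y + n ≤ f * q + y + n. Then lcm(e, j) * q + y + n + v ≤ f * q + y + n + v.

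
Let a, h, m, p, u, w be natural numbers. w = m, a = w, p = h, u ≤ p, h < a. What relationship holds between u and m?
u < m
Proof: Since p = h and u ≤ p, u ≤ h. h < a, so u < a. Since a = w, u < w. w = m, so u < m.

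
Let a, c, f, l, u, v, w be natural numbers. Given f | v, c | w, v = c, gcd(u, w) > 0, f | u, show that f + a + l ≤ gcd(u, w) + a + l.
From v = c and f | v, f | c. Because c | w, f | w. f | u, so f | gcd(u, w). Since gcd(u, w) > 0, f ≤ gcd(u, w). Then f + a ≤ gcd(u, w) + a. Then f + a + l ≤ gcd(u, w) + a + l.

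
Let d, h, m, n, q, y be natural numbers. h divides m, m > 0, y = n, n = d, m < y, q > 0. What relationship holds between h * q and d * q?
h * q < d * q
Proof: h divides m and m > 0, thus h ≤ m. y = n and n = d, hence y = d. Since m < y, m < d. h ≤ m, so h < d. Combining with q > 0, by multiplying by a positive, h * q < d * q.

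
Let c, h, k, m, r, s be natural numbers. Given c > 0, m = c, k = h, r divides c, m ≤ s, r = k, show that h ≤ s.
r = k and r divides c, thus k divides c. From k = h, h divides c. From c > 0, h ≤ c. m = c and m ≤ s, so c ≤ s. h ≤ c, so h ≤ s.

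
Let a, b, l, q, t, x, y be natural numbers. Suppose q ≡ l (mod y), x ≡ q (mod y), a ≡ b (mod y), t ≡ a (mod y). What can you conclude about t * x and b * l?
t * x ≡ b * l (mod y)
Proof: From t ≡ a (mod y) and a ≡ b (mod y), t ≡ b (mod y). From x ≡ q (mod y) and q ≡ l (mod y), x ≡ l (mod y). t ≡ b (mod y), so t * x ≡ b * l (mod y).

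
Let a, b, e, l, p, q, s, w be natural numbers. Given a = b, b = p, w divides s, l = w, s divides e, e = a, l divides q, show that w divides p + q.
e = a and a = b, so e = b. s divides e, so s divides b. Since w divides s, w divides b. Since b = p, w divides p. l = w and l divides q, thus w divides q. w divides p, so w divides p + q.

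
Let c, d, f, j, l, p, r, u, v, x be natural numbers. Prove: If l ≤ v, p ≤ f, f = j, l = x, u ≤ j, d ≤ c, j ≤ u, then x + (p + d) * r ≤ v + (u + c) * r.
Since l = x and l ≤ v, x ≤ v. From j ≤ u and u ≤ j, j = u. Since f = j, f = u. p ≤ f, so p ≤ u. d ≤ c, so p + d ≤ u + c. By multiplying by a non-negative, (p + d) * r ≤ (u + c) * r. Since x ≤ v, x + (p + d) * r ≤ v + (u + c) * r.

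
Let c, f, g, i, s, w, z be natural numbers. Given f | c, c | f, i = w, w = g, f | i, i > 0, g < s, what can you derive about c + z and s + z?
c + z < s + z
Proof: f | c and c | f, therefore f = c. i = w and w = g, so i = g. f | i and i > 0, thus f ≤ i. i = g, so f ≤ g. Since g < s, f < s. From f = c, c < s. Then c + z < s + z.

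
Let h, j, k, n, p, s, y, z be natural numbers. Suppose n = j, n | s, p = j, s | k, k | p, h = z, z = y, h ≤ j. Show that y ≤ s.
n = j and n | s, so j | s. s | k and k | p, thus s | p. p = j, so s | j. j | s, so j = s. Because h = z and z = y, h = y. Since h ≤ j, y ≤ j. Since j = s, y ≤ s.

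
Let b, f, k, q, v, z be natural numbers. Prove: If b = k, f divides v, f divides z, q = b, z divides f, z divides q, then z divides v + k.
f divides z and z divides f, thus f = z. Because f divides v, z divides v. From q = b and b = k, q = k. Because z divides q, z divides k. Since z divides v, z divides v + k.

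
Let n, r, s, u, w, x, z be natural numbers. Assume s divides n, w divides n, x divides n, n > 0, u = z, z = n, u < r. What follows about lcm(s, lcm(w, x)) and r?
lcm(s, lcm(w, x)) < r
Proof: From w divides n and x divides n, lcm(w, x) divides n. Since s divides n, lcm(s, lcm(w, x)) divides n. Since n > 0, lcm(s, lcm(w, x)) ≤ n. From u = z and z = n, u = n. u < r, so n < r. lcm(s, lcm(w, x)) ≤ n, so lcm(s, lcm(w, x)) < r.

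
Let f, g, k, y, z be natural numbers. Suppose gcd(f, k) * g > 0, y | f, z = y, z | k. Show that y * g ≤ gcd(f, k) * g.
z = y and z | k, hence y | k. y | f, so y | gcd(f, k). Then y * g | gcd(f, k) * g. Since gcd(f, k) * g > 0, y * g ≤ gcd(f, k) * g.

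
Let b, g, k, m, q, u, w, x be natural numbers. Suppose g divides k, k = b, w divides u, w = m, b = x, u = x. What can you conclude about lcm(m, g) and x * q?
lcm(m, g) divides x * q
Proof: From u = x and w divides u, w divides x. Since w = m, m divides x. Because k = b and b = x, k = x. g divides k, so g divides x. m divides x, so lcm(m, g) divides x. Then lcm(m, g) divides x * q.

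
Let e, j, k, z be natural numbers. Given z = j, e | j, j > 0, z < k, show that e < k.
From e | j and j > 0, e ≤ j. Because z = j and z < k, j < k. From e ≤ j, e < k.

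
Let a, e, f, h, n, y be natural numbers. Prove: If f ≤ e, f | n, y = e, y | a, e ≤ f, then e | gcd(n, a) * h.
f ≤ e and e ≤ f, thus f = e. Since f | n, e | n. y = e and y | a, so e | a. Since e | n, e | gcd(n, a). Then e | gcd(n, a) * h.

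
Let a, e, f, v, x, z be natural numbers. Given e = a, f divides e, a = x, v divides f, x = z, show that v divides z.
From a = x and x = z, a = z. Because e = a and f divides e, f divides a. Because a = z, f divides z. Since v divides f, v divides z.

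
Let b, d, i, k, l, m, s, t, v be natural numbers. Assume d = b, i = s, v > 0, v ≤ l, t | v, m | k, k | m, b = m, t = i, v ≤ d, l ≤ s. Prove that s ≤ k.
v ≤ l and l ≤ s, hence v ≤ s. t = i and t | v, so i | v. i = s, so s | v. v > 0, so s ≤ v. v ≤ s, so v = s. Since d = b and b = m, d = m. From m | k and k | m, m = k. d = m, so d = k. Since v ≤ d, v ≤ k. Since v = s, s ≤ k.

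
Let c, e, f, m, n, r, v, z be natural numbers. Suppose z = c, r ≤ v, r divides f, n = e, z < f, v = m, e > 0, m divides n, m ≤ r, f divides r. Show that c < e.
Because z = c and z < f, c < f. r divides f and f divides r, thus r = f. v = m and r ≤ v, thus r ≤ m. Since m ≤ r, m = r. Since m divides n, r divides n. r = f, so f divides n. Because n = e, f divides e. Since e > 0, f ≤ e. Since c < f, c < e.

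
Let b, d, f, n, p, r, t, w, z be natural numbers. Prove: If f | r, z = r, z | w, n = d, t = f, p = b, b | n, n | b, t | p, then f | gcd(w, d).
z = r and z | w, so r | w. Since f | r, f | w. Since b | n and n | b, b = n. Since p = b, p = n. t | p, so t | n. t = f, so f | n. n = d, so f | d. Since f | w, f | gcd(w, d).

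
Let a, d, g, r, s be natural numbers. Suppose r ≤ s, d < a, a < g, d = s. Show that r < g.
Because d < a and a < g, d < g. d = s, so s < g. From r ≤ s, r < g.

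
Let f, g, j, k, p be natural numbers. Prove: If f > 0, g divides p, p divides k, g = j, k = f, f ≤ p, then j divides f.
k = f and p divides k, hence p divides f. f > 0, so p ≤ f. f ≤ p, so p = f. Because g divides p, g divides f. Since g = j, j divides f.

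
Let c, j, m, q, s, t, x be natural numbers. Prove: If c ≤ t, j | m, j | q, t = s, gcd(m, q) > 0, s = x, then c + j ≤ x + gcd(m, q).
t = s and s = x, hence t = x. Since c ≤ t, c ≤ x. Since j | m and j | q, j | gcd(m, q). Since gcd(m, q) > 0, j ≤ gcd(m, q). c ≤ x, so c + j ≤ x + gcd(m, q).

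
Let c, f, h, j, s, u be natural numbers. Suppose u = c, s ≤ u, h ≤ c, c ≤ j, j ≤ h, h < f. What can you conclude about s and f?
s < f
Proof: Because u = c and s ≤ u, s ≤ c. Because c ≤ j and j ≤ h, c ≤ h. h ≤ c, so h = c. Since h < f, c < f. From s ≤ c, s < f.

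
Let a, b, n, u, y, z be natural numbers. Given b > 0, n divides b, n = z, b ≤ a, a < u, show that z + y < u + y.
n divides b and b > 0, thus n ≤ b. Because b ≤ a and a < u, b < u. Because n ≤ b, n < u. n = z, so z < u. Then z + y < u + y.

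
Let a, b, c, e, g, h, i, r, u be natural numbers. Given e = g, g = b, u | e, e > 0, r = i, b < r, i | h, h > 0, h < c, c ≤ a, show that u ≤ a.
e = g and g = b, hence e = b. u | e and e > 0, thus u ≤ e. Since e = b, u ≤ b. From r = i and b < r, b < i. Because i | h and h > 0, i ≤ h. From h < c and c ≤ a, h < a. i ≤ h, so i < a. Since b < i, b < a. Since u ≤ b, u < a. Then u ≤ a.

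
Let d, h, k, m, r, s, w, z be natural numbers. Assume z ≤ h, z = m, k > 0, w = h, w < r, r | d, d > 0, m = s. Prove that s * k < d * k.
Since z = m and m = s, z = s. From z ≤ h, s ≤ h. w = h and w < r, so h < r. r | d and d > 0, so r ≤ d. Since h < r, h < d. Since s ≤ h, s < d. k > 0, so s * k < d * k.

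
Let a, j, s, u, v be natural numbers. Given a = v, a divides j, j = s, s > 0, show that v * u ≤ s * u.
Because a = v and a divides j, v divides j. j = s, so v divides s. From s > 0, v ≤ s. By multiplying by a non-negative, v * u ≤ s * u.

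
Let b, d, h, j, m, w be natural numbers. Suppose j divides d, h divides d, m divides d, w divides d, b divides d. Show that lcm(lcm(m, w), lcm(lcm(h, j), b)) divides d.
m divides d and w divides d, hence lcm(m, w) divides d. h divides d and j divides d, hence lcm(h, j) divides d. Since b divides d, lcm(lcm(h, j), b) divides d. Because lcm(m, w) divides d, lcm(lcm(m, w), lcm(lcm(h, j), b)) divides d.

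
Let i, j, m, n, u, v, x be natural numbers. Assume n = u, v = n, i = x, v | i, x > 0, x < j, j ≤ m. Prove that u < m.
Because i = x and v | i, v | x. Since v = n, n | x. Since x > 0, n ≤ x. x < j and j ≤ m, so x < m. Since n ≤ x, n < m. n = u, so u < m.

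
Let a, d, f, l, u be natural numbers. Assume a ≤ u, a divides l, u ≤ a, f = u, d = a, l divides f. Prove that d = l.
Because u ≤ a and a ≤ u, u = a. f = u and l divides f, thus l divides u. Since u = a, l divides a. Since a divides l, a = l. From d = a, d = l.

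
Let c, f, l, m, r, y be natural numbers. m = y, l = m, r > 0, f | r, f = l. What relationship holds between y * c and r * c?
y * c ≤ r * c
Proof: l = m and m = y, hence l = y. Since f | r and r > 0, f ≤ r. f = l, so l ≤ r. l = y, so y ≤ r. Then y * c ≤ r * c.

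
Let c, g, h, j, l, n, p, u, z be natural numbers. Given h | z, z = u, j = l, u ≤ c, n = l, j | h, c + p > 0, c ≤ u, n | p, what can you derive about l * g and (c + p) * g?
l * g ≤ (c + p) * g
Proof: Since j = l and j | h, l | h. u ≤ c and c ≤ u, hence u = c. z = u and h | z, so h | u. u = c, so h | c. l | h, so l | c. n = l and n | p, thus l | p. From l | c, l | c + p. Since c + p > 0, l ≤ c + p. Then l * g ≤ (c + p) * g.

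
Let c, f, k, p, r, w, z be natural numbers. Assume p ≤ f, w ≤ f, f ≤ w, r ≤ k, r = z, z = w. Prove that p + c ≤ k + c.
f ≤ w and w ≤ f, so f = w. Since p ≤ f, p ≤ w. r = z and z = w, hence r = w. r ≤ k, so w ≤ k. Since p ≤ w, p ≤ k. Then p + c ≤ k + c.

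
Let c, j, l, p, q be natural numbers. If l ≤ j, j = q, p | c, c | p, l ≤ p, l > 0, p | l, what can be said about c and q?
c ≤ q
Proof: Because p | l and l > 0, p ≤ l. l ≤ p, so l = p. p | c and c | p, so p = c. Since l = p, l = c. Because l ≤ j, c ≤ j. From j = q, c ≤ q.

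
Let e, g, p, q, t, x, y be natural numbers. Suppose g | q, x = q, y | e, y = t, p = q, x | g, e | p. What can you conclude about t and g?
t | g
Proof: Since y = t and y | e, t | e. From x = q and x | g, q | g. Since g | q, q = g. p = q and e | p, therefore e | q. Since q = g, e | g. Since t | e, t | g.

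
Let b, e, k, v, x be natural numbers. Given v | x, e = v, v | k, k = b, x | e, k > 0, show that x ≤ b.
e = v and x | e, so x | v. v | x, so v = x. From v | k, x | k. k > 0, so x ≤ k. Because k = b, x ≤ b.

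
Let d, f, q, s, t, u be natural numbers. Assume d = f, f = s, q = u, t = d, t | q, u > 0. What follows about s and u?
s ≤ u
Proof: d = f and f = s, hence d = s. t = d and t | q, so d | q. Since q = u, d | u. Since u > 0, d ≤ u. d = s, so s ≤ u.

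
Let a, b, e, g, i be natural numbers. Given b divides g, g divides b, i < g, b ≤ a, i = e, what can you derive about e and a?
e < a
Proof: Because g divides b and b divides g, g = b. From i < g, i < b. i = e, so e < b. From b ≤ a, e < a.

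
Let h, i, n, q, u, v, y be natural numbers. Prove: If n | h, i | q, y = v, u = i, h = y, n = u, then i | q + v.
Since n = u and n | h, u | h. Since h = y, u | y. y = v, so u | v. u = i, so i | v. Since i | q, i | q + v.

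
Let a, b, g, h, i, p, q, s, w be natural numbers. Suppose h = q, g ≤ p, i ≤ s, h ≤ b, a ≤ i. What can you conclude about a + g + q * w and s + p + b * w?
a + g + q * w ≤ s + p + b * w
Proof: Because a ≤ i and i ≤ s, a ≤ s. Since g ≤ p, a + g ≤ s + p. h = q and h ≤ b, so q ≤ b. Then q * w ≤ b * w. Because a + g ≤ s + p, a + g + q * w ≤ s + p + b * w.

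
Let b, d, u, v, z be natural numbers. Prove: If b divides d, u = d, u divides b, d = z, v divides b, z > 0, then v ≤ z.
Because u = d and u divides b, d divides b. Because b divides d, b = d. d = z, so b = z. v divides b, so v divides z. z > 0, so v ≤ z.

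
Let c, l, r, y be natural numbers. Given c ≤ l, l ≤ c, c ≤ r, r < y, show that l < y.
Since c ≤ l and l ≤ c, c = l. c ≤ r and r < y, hence c < y. Since c = l, l < y.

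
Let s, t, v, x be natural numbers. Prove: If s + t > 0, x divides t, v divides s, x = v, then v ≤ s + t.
x = v and x divides t, therefore v divides t. Since v divides s, v divides s + t. Since s + t > 0, v ≤ s + t.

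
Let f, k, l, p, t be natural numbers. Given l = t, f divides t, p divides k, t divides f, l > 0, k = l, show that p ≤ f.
t divides f and f divides t, so t = f. Since l = t, l = f. k = l and p divides k, hence p divides l. Since l > 0, p ≤ l. l = f, so p ≤ f.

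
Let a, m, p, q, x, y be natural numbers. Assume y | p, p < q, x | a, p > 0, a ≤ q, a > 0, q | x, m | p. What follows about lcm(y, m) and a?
lcm(y, m) < a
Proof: From y | p and m | p, lcm(y, m) | p. Since p > 0, lcm(y, m) ≤ p. q | x and x | a, therefore q | a. a > 0, so q ≤ a. Since a ≤ q, q = a. p < q, so p < a. Since lcm(y, m) ≤ p, lcm(y, m) < a.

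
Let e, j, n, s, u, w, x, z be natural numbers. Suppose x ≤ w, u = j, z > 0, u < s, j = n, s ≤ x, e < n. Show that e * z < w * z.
u = j and j = n, thus u = n. s ≤ x and x ≤ w, hence s ≤ w. Since u < s, u < w. u = n, so n < w. Since e < n, e < w. Since z > 0, e * z < w * z.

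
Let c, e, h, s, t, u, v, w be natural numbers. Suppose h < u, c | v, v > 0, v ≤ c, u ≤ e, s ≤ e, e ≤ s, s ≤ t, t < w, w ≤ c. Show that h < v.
c | v and v > 0, therefore c ≤ v. Since v ≤ c, c = v. From s ≤ e and e ≤ s, s = e. From s ≤ t and t < w, s < w. Since s = e, e < w. Because w ≤ c, e < c. Since u ≤ e, u < c. Since c = v, u < v. h < u, so h < v.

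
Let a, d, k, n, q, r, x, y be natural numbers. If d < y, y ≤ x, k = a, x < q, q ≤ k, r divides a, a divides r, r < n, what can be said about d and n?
d < n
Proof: x < q and q ≤ k, so x < k. From k = a, x < a. y ≤ x, so y < a. Since d < y, d < a. r divides a and a divides r, hence r = a. r < n, so a < n. From d < a, d < n.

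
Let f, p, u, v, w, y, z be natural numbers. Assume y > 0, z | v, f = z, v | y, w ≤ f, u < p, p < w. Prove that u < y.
u < p and p < w, therefore u < w. Because w ≤ f, u < f. Since f = z, u < z. z | v and v | y, hence z | y. y > 0, so z ≤ y. Since u < z, u < y.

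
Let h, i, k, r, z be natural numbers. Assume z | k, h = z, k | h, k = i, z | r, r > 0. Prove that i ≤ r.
Since h = z and k | h, k | z. Because z | k, z = k. Since k = i, z = i. Since z | r, i | r. Since r > 0, i ≤ r.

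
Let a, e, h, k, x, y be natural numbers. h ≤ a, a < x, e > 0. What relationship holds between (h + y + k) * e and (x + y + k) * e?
(h + y + k) * e < (x + y + k) * e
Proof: Since h ≤ a and a < x, h < x. Then h + y < x + y. Then h + y + k < x + y + k. Using e > 0, by multiplying by a positive, (h + y + k) * e < (x + y + k) * e.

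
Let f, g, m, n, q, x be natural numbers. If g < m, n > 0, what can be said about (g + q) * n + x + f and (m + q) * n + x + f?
(g + q) * n + x + f < (m + q) * n + x + f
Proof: Since g < m, g + q < m + q. Combined with n > 0, by multiplying by a positive, (g + q) * n < (m + q) * n. Then (g + q) * n + x < (m + q) * n + x. Then (g + q) * n + x + f < (m + q) * n + x + f.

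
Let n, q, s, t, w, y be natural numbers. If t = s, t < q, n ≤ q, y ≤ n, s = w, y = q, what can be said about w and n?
w < n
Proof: From y = q and y ≤ n, q ≤ n. n ≤ q, so q = n. t = s and s = w, thus t = w. t < q, so w < q. Since q = n, w < n.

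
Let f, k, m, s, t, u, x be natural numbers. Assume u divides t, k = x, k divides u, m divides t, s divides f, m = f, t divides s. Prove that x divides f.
t divides s and s divides f, so t divides f. m = f and m divides t, thus f divides t. t divides f, so t = f. k = x and k divides u, thus x divides u. u divides t, so x divides t. t = f, so x divides f.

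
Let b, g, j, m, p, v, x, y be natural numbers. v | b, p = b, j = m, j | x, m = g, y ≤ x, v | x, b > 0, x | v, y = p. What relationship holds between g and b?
g | b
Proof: j = m and m = g, thus j = g. Since v | x and x | v, v = x. v | b, so x | b. Since b > 0, x ≤ b. y = p and p = b, hence y = b. Since y ≤ x, b ≤ x. x ≤ b, so x = b. j | x, so j | b. Since j = g, g | b.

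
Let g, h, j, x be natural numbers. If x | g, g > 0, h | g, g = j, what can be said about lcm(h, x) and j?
lcm(h, x) ≤ j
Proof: h | g and x | g, hence lcm(h, x) | g. Because g > 0, lcm(h, x) ≤ g. Since g = j, lcm(h, x) ≤ j.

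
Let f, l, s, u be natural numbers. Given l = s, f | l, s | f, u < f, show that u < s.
l = s and f | l, so f | s. s | f, so f = s. u < f, so u < s.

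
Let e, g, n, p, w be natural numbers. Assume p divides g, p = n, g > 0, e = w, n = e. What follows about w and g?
w ≤ g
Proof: Because p = n and n = e, p = e. e = w, so p = w. From p divides g and g > 0, p ≤ g. Since p = w, w ≤ g.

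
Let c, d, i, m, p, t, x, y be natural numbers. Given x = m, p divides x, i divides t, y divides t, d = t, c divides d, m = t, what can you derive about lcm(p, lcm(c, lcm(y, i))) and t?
lcm(p, lcm(c, lcm(y, i))) divides t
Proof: x = m and m = t, therefore x = t. Since p divides x, p divides t. d = t and c divides d, therefore c divides t. y divides t and i divides t, so lcm(y, i) divides t. Since c divides t, lcm(c, lcm(y, i)) divides t. p divides t, so lcm(p, lcm(c, lcm(y, i))) divides t.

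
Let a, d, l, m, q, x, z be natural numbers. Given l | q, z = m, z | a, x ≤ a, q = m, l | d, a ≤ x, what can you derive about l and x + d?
l | x + d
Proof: Since a ≤ x and x ≤ a, a = x. From q = m and l | q, l | m. z = m and z | a, hence m | a. Since l | m, l | a. a = x, so l | x. From l | d, l | x + d.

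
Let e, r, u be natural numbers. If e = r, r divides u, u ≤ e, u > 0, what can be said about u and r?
u = r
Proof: From e = r and u ≤ e, u ≤ r. r divides u and u > 0, hence r ≤ u. Since u ≤ r, u = r.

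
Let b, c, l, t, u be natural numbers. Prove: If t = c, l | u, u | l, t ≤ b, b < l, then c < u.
l | u and u | l, thus l = u. Since t ≤ b and b < l, t < l. Since l = u, t < u. Since t = c, c < u.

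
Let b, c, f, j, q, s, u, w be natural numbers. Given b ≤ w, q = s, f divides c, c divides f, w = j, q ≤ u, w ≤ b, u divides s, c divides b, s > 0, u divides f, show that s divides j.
f divides c and c divides f, hence f = c. From u divides s and s > 0, u ≤ s. q = s and q ≤ u, therefore s ≤ u. Because u ≤ s, u = s. Since u divides f, s divides f. Since f = c, s divides c. From b ≤ w and w ≤ b, b = w. w = j, so b = j. Since c divides b, c divides j. Since s divides c, s divides j.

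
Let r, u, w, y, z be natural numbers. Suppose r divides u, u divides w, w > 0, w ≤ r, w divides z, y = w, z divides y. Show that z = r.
r divides u and u divides w, hence r divides w. w > 0, so r ≤ w. Because w ≤ r, r = w. y = w and z divides y, hence z divides w. Since w divides z, w = z. r = w, so r = z. Then z = r.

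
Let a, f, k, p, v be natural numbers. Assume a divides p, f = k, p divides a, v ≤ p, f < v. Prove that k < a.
p divides a and a divides p, hence p = a. f = k and f < v, so k < v. Since v ≤ p, k < p. Because p = a, k < a.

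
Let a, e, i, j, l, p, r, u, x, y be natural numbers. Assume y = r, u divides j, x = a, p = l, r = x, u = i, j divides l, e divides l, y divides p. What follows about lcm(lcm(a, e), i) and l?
lcm(lcm(a, e), i) divides l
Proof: From y = r and r = x, y = x. Since x = a, y = a. Because p = l and y divides p, y divides l. Because y = a, a divides l. Since e divides l, lcm(a, e) divides l. u divides j and j divides l, thus u divides l. u = i, so i divides l. Since lcm(a, e) divides l, lcm(lcm(a, e), i) divides l.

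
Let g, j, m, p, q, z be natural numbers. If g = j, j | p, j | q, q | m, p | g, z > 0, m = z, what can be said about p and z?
p ≤ z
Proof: g = j and p | g, hence p | j. From j | p, j = p. j | q and q | m, so j | m. m = z, so j | z. z > 0, so j ≤ z. j = p, so p ≤ z.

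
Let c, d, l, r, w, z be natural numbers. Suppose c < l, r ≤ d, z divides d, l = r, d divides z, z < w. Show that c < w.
l = r and c < l, thus c < r. z divides d and d divides z, so z = d. Since z < w, d < w. r ≤ d, so r < w. c < r, so c < w.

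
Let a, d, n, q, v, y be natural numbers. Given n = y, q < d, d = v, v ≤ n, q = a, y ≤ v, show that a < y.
n = y and v ≤ n, therefore v ≤ y. Since y ≤ v, v = y. From d = v and q < d, q < v. q = a, so a < v. Since v = y, a < y.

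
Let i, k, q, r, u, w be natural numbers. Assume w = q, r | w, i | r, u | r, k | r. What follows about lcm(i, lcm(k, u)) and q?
lcm(i, lcm(k, u)) | q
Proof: k | r and u | r, so lcm(k, u) | r. i | r, so lcm(i, lcm(k, u)) | r. w = q and r | w, thus r | q. Since lcm(i, lcm(k, u)) | r, lcm(i, lcm(k, u)) | q.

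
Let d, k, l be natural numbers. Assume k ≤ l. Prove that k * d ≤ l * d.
k ≤ l. By multiplying by a non-negative, k * d ≤ l * d.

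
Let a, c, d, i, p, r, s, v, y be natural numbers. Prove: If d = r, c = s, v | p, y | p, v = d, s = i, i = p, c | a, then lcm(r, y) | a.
From v = d and v | p, d | p. d = r, so r | p. Because y | p, lcm(r, y) | p. Because c = s and s = i, c = i. Since i = p, c = p. Since c | a, p | a. Since lcm(r, y) | p, lcm(r, y) | a.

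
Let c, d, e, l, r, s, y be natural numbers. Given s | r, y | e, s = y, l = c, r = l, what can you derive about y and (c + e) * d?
y | (c + e) * d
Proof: Since r = l and s | r, s | l. l = c, so s | c. From s = y, y | c. Since y | e, y | c + e. Then y | (c + e) * d.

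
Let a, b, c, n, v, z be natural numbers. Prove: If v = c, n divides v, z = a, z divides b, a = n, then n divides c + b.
v = c and n divides v, hence n divides c. Because z = a and a = n, z = n. z divides b, so n divides b. n divides c, so n divides c + b.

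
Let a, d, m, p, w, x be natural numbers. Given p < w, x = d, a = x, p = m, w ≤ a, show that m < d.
From p = m and p < w, m < w. From a = x and x = d, a = d. w ≤ a, so w ≤ d. Since m < w, m < d.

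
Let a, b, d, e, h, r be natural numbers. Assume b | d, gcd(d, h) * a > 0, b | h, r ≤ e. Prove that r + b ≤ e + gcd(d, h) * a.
b | d and b | h, therefore b | gcd(d, h). Then b | gcd(d, h) * a. gcd(d, h) * a > 0, so b ≤ gcd(d, h) * a. r ≤ e, so r + b ≤ e + gcd(d, h) * a.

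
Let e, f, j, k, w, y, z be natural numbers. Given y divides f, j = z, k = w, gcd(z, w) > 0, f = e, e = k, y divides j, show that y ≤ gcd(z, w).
j = z and y divides j, therefore y divides z. Since f = e and e = k, f = k. k = w, so f = w. Since y divides f, y divides w. Since y divides z, y divides gcd(z, w). Because gcd(z, w) > 0, y ≤ gcd(z, w).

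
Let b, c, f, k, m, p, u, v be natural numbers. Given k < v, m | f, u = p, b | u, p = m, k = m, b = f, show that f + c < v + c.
u = p and p = m, hence u = m. b = f and b | u, thus f | u. Since u = m, f | m. m | f, so m = f. Because k = m and k < v, m < v. Since m = f, f < v. Then f + c < v + c.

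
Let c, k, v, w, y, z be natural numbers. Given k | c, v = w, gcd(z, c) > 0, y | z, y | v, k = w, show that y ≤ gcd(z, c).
v = w and y | v, thus y | w. From k = w and k | c, w | c. y | w, so y | c. Since y | z, y | gcd(z, c). gcd(z, c) > 0, so y ≤ gcd(z, c).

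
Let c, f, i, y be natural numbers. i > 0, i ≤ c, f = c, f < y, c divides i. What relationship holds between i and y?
i < y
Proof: Since c divides i and i > 0, c ≤ i. i ≤ c, so c = i. Since f = c and f < y, c < y. c = i, so i < y.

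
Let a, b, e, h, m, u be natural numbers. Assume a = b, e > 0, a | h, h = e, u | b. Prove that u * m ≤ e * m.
a = b and a | h, so b | h. h = e, so b | e. Since u | b, u | e. e > 0, so u ≤ e. Then u * m ≤ e * m.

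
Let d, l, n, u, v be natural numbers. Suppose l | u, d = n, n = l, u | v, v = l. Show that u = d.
Because d = n and n = l, d = l. v = l and u | v, so u | l. l | u, so l = u. d = l, so d = u. Then u = d.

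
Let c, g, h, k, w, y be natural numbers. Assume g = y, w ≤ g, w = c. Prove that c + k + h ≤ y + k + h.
g = y and w ≤ g, therefore w ≤ y. Since w = c, c ≤ y. Then c + k ≤ y + k. Then c + k + h ≤ y + k + h.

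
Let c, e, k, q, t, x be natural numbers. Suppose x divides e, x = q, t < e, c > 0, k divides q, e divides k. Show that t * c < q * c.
e divides k and k divides q, hence e divides q. x = q and x divides e, thus q divides e. Since e divides q, e = q. t < e, so t < q. From c > 0, by multiplying by a positive, t * c < q * c.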